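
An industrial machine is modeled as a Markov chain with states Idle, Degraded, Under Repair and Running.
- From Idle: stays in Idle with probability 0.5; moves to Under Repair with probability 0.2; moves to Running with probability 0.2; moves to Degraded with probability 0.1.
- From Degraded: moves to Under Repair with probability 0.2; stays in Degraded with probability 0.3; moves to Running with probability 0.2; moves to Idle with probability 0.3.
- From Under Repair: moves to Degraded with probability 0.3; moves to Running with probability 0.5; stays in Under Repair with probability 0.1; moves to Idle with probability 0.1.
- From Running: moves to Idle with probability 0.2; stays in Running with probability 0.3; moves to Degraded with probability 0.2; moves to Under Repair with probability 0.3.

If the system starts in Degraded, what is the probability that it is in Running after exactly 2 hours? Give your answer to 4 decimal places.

0.2800

Propagate the distribution vector 2 hours from Degraded.
After 0 hours: (0.0000, 1.0000, 0.0000, 0.0000)
After 1 hour: (0.3000, 0.3000, 0.2000, 0.2000)
After 2 hours: (0.3000, 0.2200, 0.2000, 0.2800)
P(in Running after 2 hours) = 0.2800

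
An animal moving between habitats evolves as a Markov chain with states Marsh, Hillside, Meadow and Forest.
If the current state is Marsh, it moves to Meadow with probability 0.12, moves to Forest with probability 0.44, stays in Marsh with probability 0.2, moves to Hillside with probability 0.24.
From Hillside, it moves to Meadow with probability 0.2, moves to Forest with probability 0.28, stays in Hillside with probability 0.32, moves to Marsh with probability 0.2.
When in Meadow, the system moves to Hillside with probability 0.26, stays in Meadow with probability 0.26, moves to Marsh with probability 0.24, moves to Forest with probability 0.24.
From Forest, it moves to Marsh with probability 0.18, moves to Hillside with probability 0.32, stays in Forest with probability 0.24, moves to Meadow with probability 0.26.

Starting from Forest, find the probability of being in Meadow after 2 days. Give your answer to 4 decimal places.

Propagate the distribution vector 2 days from Forest.
After 0 days: (0.0000, 0.0000, 0.0000, 1.0000)
After 1 day: (0.1800, 0.3200, 0.2600, 0.2400)
After 2 days: (0.2056, 0.2900, 0.2156, 0.2888)
P(in Meadow after 2 days) = 0.2156

0.2156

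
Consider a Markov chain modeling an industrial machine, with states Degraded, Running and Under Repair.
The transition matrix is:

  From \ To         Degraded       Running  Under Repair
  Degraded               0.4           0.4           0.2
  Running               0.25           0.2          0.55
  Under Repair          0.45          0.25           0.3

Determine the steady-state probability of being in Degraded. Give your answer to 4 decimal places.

Let the stationary distribution be π with π = πP and π_1 + π_2 + π_3 = 1.
π_1 = 0.4·π_1 + 0.25·π_2 + 0.45·π_3
π_2 = 0.4·π_1 + 0.2·π_2 + 0.25·π_3
Solving with the normalization constraint gives π = (0.3731, 0.2914, 0.3355).
So the stationary probability of Degraded is 0.3731.

0.3731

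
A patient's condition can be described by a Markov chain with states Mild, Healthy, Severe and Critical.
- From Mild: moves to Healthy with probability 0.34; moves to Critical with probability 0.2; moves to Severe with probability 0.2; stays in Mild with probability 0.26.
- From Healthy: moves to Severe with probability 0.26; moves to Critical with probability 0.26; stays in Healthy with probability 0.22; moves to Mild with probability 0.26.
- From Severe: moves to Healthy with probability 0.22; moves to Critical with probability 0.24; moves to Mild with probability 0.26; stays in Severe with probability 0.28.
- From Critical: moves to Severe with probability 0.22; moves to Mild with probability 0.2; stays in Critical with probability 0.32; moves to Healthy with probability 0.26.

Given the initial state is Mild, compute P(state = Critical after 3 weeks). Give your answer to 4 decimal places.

Propagate the distribution vector 3 weeks from Mild.
After 0 weeks: (1.0000, 0.0000, 0.0000, 0.0000)
After 1 week: (0.2600, 0.3400, 0.2000, 0.2000)
After 2 weeks: (0.2480, 0.2592, 0.2404, 0.2524)
After 3 weeks: (0.2449, 0.2599, 0.2398, 0.2555)
P(in Critical after 3 weeks) = 0.2555

0.2555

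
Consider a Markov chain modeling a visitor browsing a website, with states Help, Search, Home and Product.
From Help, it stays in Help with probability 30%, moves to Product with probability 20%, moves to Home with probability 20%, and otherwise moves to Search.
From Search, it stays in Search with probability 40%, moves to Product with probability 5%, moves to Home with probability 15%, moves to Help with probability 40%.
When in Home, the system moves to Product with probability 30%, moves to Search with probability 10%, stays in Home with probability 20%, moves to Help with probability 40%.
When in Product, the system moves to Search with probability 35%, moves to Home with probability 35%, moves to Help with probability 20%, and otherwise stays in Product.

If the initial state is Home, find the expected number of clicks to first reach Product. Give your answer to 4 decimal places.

Let t(s) be the expected number of clicks to first reach Product from state s, with t(Product) = 0. Conditioning on the first click:
t(Help) = 1 + 0.3·t(Help) + 0.3·t(Search) + 0.2·t(Home)
t(Search) = 1 + 0.4·t(Help) + 0.4·t(Search) + 0.15·t(Home)
t(Home) = 1 + 0.4·t(Help) + 0.1·t(Search) + 0.2·t(Home)
Solving: t(Help) = 5.7235, t(Search) = 6.7203, t(Home) = 4.9518.
Expected clicks from Home to Product: 4.9518.

4.9518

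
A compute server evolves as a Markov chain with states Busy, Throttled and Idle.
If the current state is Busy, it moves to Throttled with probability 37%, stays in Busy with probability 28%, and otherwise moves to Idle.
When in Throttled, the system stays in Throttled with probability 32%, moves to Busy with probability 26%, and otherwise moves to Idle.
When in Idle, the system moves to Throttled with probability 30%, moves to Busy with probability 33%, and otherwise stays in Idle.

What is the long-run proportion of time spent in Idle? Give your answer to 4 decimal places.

Let the stationary distribution be π with π = πP and π_1 + π_2 + π_3 = 1.
π_1 = 0.28·π_1 + 0.26·π_2 + 0.33·π_3
π_2 = 0.37·π_1 + 0.32·π_2 + 0.3·π_3
Solving with the normalization constraint gives π = (0.2925, 0.3270, 0.3805).
So the stationary probability of Idle is 0.3805.

0.3805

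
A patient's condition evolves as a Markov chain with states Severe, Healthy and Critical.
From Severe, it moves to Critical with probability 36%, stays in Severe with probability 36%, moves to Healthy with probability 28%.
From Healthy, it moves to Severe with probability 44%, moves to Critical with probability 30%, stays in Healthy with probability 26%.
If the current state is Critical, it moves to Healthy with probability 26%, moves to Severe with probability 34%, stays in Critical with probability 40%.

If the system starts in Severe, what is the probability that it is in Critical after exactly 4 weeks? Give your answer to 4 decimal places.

Propagate the distribution vector 4 weeks from Severe.
After 0 weeks: (1.0000, 0.0000, 0.0000)
After 1 week: (0.3600, 0.2800, 0.3600)
After 2 weeks: (0.3752, 0.2672, 0.3576)
After 3 weeks: (0.3742, 0.2675, 0.3583)
After 4 weeks: (0.3742, 0.2675, 0.3583)
P(in Critical after 4 weeks) = 0.3583

0.3583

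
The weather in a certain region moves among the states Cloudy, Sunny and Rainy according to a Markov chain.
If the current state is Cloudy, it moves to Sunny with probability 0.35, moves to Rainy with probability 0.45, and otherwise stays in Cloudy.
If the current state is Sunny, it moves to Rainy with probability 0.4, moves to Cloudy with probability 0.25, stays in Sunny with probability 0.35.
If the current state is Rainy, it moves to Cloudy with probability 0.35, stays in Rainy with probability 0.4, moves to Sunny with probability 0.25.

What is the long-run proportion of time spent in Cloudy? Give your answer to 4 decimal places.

Let the stationary distribution be π with π = πP and π_1 + π_2 + π_3 = 1.
π_1 = 0.2·π_1 + 0.25·π_2 + 0.35·π_3
π_2 = 0.35·π_1 + 0.35·π_2 + 0.25·π_3
Solving with the normalization constraint gives π = (0.2775, 0.3086, 0.4139).
So the stationary probability of Cloudy is 0.2775.

0.2775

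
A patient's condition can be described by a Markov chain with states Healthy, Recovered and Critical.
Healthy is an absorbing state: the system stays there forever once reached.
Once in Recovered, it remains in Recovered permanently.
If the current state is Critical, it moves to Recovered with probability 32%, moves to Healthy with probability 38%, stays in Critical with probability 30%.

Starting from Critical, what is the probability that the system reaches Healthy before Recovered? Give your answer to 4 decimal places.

Let h(s) be the probability of absorption at Healthy starting from transient state s. Then h(Healthy) = 1 and h(Recovered) = 0. By first-step analysis:
h(Critical) = 0.38·1 + 0.32·0 + 0.3·h(Critical)
Solving: h(Critical) = 0.5429.
Starting from Critical, the probability is 0.5429.

0.5429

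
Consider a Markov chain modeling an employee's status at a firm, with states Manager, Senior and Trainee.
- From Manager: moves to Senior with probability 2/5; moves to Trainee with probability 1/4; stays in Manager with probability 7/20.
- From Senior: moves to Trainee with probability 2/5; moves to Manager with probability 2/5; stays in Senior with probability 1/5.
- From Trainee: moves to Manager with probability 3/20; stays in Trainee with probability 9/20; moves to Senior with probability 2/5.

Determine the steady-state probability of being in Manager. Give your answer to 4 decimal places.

0.2917

Let the stationary distribution be π with π = πP and π_1 + π_2 + π_3 = 1.
π_1 = 0.35·π_1 + 0.4·π_2 + 0.15·π_3
π_2 = 0.4·π_1 + 0.2·π_2 + 0.4·π_3
Solving with the normalization constraint gives π = (0.2917, 0.3333, 0.3750).
So the stationary probability of Manager is 0.2917.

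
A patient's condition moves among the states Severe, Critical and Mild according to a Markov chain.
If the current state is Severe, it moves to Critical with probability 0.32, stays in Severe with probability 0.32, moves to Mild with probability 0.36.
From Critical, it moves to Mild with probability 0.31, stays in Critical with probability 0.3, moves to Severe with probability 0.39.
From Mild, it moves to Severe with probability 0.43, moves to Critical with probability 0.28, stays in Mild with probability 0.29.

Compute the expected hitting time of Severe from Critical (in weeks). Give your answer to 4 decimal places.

Let t(s) be the expected number of weeks to first reach Severe from state s, with t(Severe) = 0. Conditioning on the first week:
t(Critical) = 1 + 0.3·t(Critical) + 0.31·t(Mild)
t(Mild) = 1 + 0.28·t(Critical) + 0.29·t(Mild)
Solving: t(Critical) = 2.4866, t(Mild) = 2.3891.
Expected weeks from Critical to Severe: 2.4866.

2.4866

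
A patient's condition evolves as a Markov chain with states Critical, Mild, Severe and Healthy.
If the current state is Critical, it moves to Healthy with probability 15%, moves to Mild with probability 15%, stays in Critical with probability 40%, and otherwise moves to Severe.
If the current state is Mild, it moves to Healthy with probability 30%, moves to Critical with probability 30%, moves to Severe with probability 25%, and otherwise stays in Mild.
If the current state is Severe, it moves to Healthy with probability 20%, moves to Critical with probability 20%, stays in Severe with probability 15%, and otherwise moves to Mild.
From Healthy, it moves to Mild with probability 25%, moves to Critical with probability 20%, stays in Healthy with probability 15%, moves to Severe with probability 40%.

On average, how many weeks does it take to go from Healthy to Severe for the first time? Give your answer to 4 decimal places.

Let t(s) be the expected number of weeks to first reach Severe from state s, with t(Severe) = 0. Conditioning on the first week:
t(Critical) = 1 + 0.4·t(Critical) + 0.15·t(Mild) + 0.15·t(Healthy)
t(Mild) = 1 + 0.3·t(Critical) + 0.15·t(Mild) + 0.3·t(Healthy)
t(Healthy) = 1 + 0.2·t(Critical) + 0.25·t(Mild) + 0.15·t(Healthy)
Solving: t(Critical) = 3.2348, t(Mild) = 3.3498, t(Healthy) = 2.9228.
Expected weeks from Healthy to Severe: 2.9228.

2.9228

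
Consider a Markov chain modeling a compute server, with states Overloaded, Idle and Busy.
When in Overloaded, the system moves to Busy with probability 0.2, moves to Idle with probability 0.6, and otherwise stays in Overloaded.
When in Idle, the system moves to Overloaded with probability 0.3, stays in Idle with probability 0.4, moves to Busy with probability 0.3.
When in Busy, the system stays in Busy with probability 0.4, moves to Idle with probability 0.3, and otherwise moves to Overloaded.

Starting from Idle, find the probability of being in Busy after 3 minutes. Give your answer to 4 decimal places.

Propagate the distribution vector 3 minutes from Idle.
After 0 minutes: (0.0000, 1.0000, 0.0000)
After 1 minute: (0.3000, 0.4000, 0.3000)
After 2 minutes: (0.2700, 0.4300, 0.3000)
After 3 minutes: (0.2730, 0.4240, 0.3030)
P(in Busy after 3 minutes) = 0.3030

0.3030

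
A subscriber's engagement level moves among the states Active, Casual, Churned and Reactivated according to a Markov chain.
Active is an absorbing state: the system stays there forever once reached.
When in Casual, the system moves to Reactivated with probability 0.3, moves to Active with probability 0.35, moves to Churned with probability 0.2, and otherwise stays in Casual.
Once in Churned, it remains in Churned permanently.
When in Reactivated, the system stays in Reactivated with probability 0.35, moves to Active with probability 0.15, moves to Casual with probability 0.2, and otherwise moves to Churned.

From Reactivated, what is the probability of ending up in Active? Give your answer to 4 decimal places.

0.4010

Let h(s) be the probability of absorption at Active starting from transient state s. Then h(Active) = 1 and h(Churned) = 0. By first-step analysis:
h(Casual) = 0.35·1 + 0.15·h(Casual) + 0.2·0 + 0.3·h(Reactivated)
h(Reactivated) = 0.15·1 + 0.2·h(Casual) + 0.3·0 + 0.35·h(Reactivated)
Solving: h(Casual) = 0.5533, h(Reactivated) = 0.4010.
Starting from Reactivated, the probability is 0.4010.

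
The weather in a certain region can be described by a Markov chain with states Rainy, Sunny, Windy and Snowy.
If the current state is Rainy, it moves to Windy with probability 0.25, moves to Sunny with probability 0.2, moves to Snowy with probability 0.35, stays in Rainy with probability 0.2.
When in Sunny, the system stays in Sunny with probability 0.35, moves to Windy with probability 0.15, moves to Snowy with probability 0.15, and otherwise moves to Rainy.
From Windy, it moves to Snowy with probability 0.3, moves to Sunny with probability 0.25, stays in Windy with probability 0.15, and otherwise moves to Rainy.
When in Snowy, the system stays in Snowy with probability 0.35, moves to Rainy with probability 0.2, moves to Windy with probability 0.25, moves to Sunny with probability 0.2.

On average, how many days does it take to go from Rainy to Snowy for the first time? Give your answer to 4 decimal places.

Let t(s) be the expected number of days to first reach Snowy from state s, with t(Snowy) = 0. Conditioning on the first day:
t(Rainy) = 1 + 0.2·t(Rainy) + 0.2·t(Sunny) + 0.25·t(Windy)
t(Sunny) = 1 + 0.35·t(Rainy) + 0.35·t(Sunny) + 0.15·t(Windy)
t(Windy) = 1 + 0.3·t(Rainy) + 0.25·t(Sunny) + 0.15·t(Windy)
Solving: t(Rainy) = 3.4448, t(Sunny) = 4.2327, t(Windy) = 3.6372.
Expected days from Rainy to Snowy: 3.4448.

3.4448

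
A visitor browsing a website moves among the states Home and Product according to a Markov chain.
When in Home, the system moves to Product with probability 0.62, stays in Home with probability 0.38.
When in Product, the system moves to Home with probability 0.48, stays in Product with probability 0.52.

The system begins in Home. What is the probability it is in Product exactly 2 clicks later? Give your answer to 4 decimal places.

Sum over the intermediate state after 1 click:
P = P(Home→Home)·P(Home→Product) + P(Home→Product)·P(Product→Product)
  = 0.38×0.62 + 0.62×0.52
  = 0.2356 + 0.3224 = 0.5580

0.5580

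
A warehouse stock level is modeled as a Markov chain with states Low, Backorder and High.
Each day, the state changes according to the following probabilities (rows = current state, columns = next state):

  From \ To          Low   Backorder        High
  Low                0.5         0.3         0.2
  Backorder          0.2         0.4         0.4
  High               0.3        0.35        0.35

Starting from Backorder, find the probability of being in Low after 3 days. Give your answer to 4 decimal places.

0.3240

Propagate the distribution vector 3 days from Backorder.
After 0 days: (0.0000, 1.0000, 0.0000)
After 1 day: (0.2000, 0.4000, 0.4000)
After 2 days: (0.3000, 0.3600, 0.3400)
After 3 days: (0.3240, 0.3530, 0.3230)
P(in Low after 3 days) = 0.3240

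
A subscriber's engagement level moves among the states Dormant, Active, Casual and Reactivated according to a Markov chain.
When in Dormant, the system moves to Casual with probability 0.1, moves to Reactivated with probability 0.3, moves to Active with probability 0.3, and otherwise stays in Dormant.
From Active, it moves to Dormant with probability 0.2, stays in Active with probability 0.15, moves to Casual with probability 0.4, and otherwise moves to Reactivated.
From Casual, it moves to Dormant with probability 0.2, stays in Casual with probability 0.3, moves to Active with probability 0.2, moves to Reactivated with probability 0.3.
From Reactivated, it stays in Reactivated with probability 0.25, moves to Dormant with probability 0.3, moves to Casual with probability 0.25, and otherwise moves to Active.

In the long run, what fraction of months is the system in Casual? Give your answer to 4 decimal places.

Let the stationary distribution be π with π = πP and π_1 + π_2 + π_3 + π_4 = 1.
π_1 = 0.3·π_1 + 0.2·π_2 + 0.2·π_3 + 0.3·π_4
π_2 = 0.3·π_1 + 0.15·π_2 + 0.2·π_3 + 0.2·π_4
π_3 = 0.1·π_1 + 0.4·π_2 + 0.3·π_3 + 0.25·π_4
Solving with the normalization constraint gives π = (0.2528, 0.2146, 0.2571, 0.2755).
So the stationary probability of Casual is 0.2571.

0.2571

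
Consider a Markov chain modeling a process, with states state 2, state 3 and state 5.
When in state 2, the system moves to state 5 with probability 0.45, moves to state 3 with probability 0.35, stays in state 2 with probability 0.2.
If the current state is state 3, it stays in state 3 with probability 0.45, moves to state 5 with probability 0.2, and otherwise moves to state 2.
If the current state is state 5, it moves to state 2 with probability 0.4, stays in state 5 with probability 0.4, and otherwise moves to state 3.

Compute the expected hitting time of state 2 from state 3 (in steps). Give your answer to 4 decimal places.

Let t(s) be the expected number of steps to first reach state 2 from state s, with t(state 2) = 0. Conditioning on the first step:
t(state 3) = 1 + 0.45·t(state 3) + 0.2·t(state 5)
t(state 5) = 1 + 0.2·t(state 3) + 0.4·t(state 5)
Solving: t(state 3) = 2.7586, t(state 5) = 2.5862.
Expected steps from state 3 to state 2: 2.7586.

2.7586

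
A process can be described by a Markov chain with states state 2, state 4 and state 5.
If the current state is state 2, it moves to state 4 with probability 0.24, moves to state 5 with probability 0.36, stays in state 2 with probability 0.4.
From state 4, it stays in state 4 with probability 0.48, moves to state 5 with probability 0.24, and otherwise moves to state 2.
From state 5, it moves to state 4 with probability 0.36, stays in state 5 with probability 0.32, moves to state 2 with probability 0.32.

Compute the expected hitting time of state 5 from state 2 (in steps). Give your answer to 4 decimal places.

Let t(s) be the expected number of steps to first reach state 5 from state s, with t(state 5) = 0. Conditioning on the first step:
t(state 2) = 1 + 0.4·t(state 2) + 0.24·t(state 4)
t(state 4) = 1 + 0.28·t(state 2) + 0.48·t(state 4)
Solving: t(state 2) = 3.1046, t(state 4) = 3.5948.
Expected steps from state 2 to state 5: 3.1046.

3.1046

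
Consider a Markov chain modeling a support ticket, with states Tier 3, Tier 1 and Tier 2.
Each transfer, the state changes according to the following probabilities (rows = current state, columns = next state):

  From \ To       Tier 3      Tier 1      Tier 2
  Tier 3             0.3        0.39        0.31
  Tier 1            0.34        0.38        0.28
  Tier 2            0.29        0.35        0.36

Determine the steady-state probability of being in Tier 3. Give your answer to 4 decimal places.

0.3118

Let the stationary distribution be π with π = πP and π_1 + π_2 + π_3 = 1.
π_1 = 0.3·π_1 + 0.34·π_2 + 0.29·π_3
π_2 = 0.39·π_1 + 0.38·π_2 + 0.35·π_3
Solving with the normalization constraint gives π = (0.3118, 0.3737, 0.3145).
So the stationary probability of Tier 3 is 0.3118.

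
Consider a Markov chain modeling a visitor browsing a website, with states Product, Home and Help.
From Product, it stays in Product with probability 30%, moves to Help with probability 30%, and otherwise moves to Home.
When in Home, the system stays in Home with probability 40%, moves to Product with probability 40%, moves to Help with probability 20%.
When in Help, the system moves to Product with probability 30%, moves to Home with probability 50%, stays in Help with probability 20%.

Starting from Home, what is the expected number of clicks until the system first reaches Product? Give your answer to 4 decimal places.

2.6316

Let t(s) be the expected number of clicks to first reach Product from state s, with t(Product) = 0. Conditioning on the first click:
t(Home) = 1 + 0.4·t(Home) + 0.2·t(Help)
t(Help) = 1 + 0.5·t(Home) + 0.2·t(Help)
Solving: t(Home) = 2.6316, t(Help) = 2.8947.
Expected clicks from Home to Product: 2.6316.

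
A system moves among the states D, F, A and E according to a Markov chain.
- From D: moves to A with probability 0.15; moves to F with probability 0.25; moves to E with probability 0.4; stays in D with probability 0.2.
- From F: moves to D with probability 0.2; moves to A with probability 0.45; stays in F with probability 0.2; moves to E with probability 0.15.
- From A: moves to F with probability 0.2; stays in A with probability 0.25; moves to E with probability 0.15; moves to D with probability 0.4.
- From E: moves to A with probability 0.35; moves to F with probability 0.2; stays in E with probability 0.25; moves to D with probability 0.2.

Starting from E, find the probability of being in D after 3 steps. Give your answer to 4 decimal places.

0.2590

Propagate the distribution vector 3 steps from E.
After 0 steps: (0.0000, 0.0000, 0.0000, 1.0000)
After 1 step: (0.2000, 0.2000, 0.3500, 0.2500)
After 2 steps: (0.2700, 0.2100, 0.2950, 0.2250)
After 3 steps: (0.2590, 0.2135, 0.2875, 0.2400)
P(in D after 3 steps) = 0.2590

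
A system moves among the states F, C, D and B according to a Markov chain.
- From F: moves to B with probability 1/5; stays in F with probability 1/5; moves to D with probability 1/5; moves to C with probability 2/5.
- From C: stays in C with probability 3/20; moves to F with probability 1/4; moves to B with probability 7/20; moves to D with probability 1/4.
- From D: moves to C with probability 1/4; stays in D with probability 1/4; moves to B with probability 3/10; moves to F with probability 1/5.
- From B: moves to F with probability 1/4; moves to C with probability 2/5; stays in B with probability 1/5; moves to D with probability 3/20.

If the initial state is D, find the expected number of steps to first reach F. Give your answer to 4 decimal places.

4.3947

Let t(s) be the expected number of steps to first reach F from state s, with t(F) = 0. Conditioning on the first step:
t(C) = 1 + 0.15·t(C) + 0.25·t(D) + 0.35·t(B)
t(D) = 1 + 0.25·t(C) + 0.25·t(D) + 0.3·t(B)
t(B) = 1 + 0.4·t(C) + 0.15·t(D) + 0.2·t(B)
Solving: t(C) = 4.1846, t(D) = 4.3947, t(B) = 4.1663.
Expected steps from D to F: 4.3947.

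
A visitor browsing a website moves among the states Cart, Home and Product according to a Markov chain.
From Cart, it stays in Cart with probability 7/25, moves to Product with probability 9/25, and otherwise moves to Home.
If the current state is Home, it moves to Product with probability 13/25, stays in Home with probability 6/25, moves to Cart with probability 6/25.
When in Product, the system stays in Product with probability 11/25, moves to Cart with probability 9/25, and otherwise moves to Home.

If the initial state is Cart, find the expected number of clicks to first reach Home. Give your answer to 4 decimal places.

3.3626

Let t(s) be the expected number of clicks to first reach Home from state s, with t(Home) = 0. Conditioning on the first click:
t(Cart) = 1 + 0.28·t(Cart) + 0.36·t(Product)
t(Product) = 1 + 0.36·t(Cart) + 0.44·t(Product)
Solving: t(Cart) = 3.3626, t(Product) = 3.9474.
Expected clicks from Cart to Home: 3.3626.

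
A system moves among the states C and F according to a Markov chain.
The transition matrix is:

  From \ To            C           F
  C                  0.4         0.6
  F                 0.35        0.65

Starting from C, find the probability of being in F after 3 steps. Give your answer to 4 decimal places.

Propagate the distribution vector 3 steps from C.
After 0 steps: (1.0000, 0.0000)
After 1 step: (0.4000, 0.6000)
After 2 steps: (0.3700, 0.6300)
After 3 steps: (0.3685, 0.6315)
P(in F after 3 steps) = 0.6315

0.6315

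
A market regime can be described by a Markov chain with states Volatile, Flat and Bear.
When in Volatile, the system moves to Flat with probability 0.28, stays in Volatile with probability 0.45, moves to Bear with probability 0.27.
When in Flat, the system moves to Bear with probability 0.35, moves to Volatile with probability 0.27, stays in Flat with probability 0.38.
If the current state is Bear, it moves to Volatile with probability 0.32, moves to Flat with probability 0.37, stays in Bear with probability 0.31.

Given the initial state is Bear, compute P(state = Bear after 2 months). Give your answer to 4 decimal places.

Sum over the intermediate state after 1 month:
P = P(Bear→Volatile)·P(Volatile→Bear) + P(Bear→Flat)·P(Flat→Bear) + P(Bear→Bear)·P(Bear→Bear)
  = 0.32×0.27 + 0.37×0.35 + 0.31×0.31
  = 0.0864 + 0.1295 + 0.0961 = 0.3120

0.3120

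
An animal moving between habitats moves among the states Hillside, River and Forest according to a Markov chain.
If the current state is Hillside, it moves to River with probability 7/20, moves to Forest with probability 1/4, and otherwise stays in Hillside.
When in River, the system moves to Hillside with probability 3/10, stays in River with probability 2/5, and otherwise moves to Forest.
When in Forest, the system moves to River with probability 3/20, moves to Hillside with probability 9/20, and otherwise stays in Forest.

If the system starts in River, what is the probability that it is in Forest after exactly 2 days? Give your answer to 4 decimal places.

0.3150

Sum over the intermediate state after 1 day:
P = P(River→Hillside)·P(Hillside→Forest) + P(River→River)·P(River→Forest) + P(River→Forest)·P(Forest→Forest)
  = 0.3×0.25 + 0.4×0.3 + 0.3×0.4
  = 0.0750 + 0.1200 + 0.1200 = 0.3150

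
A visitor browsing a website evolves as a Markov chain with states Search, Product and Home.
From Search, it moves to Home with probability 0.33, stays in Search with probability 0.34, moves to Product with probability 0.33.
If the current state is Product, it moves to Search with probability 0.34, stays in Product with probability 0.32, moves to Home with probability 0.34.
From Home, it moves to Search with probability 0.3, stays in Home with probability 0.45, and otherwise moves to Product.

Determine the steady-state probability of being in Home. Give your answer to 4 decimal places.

Let the stationary distribution be π with π = πP and π_1 + π_2 + π_3 = 1.
π_1 = 0.34·π_1 + 0.34·π_2 + 0.3·π_3
π_2 = 0.33·π_1 + 0.32·π_2 + 0.25·π_3
Solving with the normalization constraint gives π = (0.3249, 0.2968, 0.3784).
So the stationary probability of Home is 0.3784.

0.3784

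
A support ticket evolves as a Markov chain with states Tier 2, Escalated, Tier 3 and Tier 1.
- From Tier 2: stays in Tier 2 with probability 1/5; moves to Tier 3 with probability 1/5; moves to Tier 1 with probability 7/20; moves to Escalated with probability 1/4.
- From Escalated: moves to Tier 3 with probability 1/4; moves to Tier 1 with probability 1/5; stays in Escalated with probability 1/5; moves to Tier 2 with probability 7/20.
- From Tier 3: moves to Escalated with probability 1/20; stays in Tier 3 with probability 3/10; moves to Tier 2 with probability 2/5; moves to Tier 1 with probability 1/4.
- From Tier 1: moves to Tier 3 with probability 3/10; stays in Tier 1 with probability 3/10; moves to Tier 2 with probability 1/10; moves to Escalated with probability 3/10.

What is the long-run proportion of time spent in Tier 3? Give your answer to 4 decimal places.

Let the stationary distribution be π with π = πP and π_1 + π_2 + π_3 + π_4 = 1.
π_1 = 0.2·π_1 + 0.35·π_2 + 0.4·π_3 + 0.1·π_4
π_2 = 0.25·π_1 + 0.2·π_2 + 0.05·π_3 + 0.3·π_4
π_3 = 0.2·π_1 + 0.25·π_2 + 0.3·π_3 + 0.3·π_4
Solving with the normalization constraint gives π = (0.2551, 0.2010, 0.2644, 0.2794).
So the stationary probability of Tier 3 is 0.2644.

0.2644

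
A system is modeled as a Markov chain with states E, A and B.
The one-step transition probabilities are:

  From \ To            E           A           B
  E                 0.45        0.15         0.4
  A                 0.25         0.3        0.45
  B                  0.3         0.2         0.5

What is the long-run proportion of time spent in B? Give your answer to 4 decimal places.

Let the stationary distribution be π with π = πP and π_1 + π_2 + π_3 = 1.
π_1 = 0.45·π_1 + 0.25·π_2 + 0.3·π_3
π_2 = 0.15·π_1 + 0.3·π_2 + 0.2·π_3
Solving with the normalization constraint gives π = (0.3410, 0.2033, 0.4557).
So the stationary probability of B is 0.4557.

0.4557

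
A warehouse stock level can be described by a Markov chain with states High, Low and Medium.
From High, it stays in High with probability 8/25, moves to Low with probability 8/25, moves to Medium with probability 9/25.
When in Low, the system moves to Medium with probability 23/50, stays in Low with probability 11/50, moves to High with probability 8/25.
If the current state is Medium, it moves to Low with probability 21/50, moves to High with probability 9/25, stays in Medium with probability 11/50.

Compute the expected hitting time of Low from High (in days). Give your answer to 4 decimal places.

Let t(s) be the expected number of days to first reach Low from state s, with t(Low) = 0. Conditioning on the first day:
t(High) = 1 + 0.32·t(High) + 0.36·t(Medium)
t(Medium) = 1 + 0.36·t(High) + 0.22·t(Medium)
Solving: t(High) = 2.8443, t(Medium) = 2.5948.
Expected days from High to Low: 2.8443.

2.8443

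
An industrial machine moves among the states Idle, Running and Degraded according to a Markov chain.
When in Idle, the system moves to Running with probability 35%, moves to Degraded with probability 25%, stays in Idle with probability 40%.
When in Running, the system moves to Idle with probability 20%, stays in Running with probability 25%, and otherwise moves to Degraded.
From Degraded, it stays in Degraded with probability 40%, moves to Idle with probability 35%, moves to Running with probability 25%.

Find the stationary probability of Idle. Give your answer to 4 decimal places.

0.3238

Let the stationary distribution be π with π = πP and π_1 + π_2 + π_3 = 1.
π_1 = 0.4·π_1 + 0.2·π_2 + 0.35·π_3
π_2 = 0.35·π_1 + 0.25·π_2 + 0.25·π_3
Solving with the normalization constraint gives π = (0.3238, 0.2824, 0.3938).
So the stationary probability of Idle is 0.3238.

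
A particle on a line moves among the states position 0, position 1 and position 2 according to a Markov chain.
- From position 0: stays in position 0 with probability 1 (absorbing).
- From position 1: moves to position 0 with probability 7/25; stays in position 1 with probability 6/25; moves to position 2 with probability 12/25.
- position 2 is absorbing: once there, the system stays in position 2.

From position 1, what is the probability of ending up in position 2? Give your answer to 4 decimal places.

0.6316

Let h(s) be the probability of absorption at position 2 starting from transient state s. Then h(position 2) = 1 and h(position 0) = 0. By first-step analysis:
h(position 1) = 0.28·0 + 0.24·h(position 1) + 0.48·1
Solving: h(position 1) = 0.6316.
Starting from position 1, the probability is 0.6316.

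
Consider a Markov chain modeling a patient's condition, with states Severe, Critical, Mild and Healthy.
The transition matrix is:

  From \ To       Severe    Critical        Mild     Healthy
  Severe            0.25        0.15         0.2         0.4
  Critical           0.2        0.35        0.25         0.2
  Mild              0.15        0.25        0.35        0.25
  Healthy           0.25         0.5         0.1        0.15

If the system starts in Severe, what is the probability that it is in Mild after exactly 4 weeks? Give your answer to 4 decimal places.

0.2252

Propagate the distribution vector 4 weeks from Severe.
After 0 weeks: (1.0000, 0.0000, 0.0000, 0.0000)
After 1 week: (0.2500, 0.1500, 0.2000, 0.4000)
After 2 weeks: (0.2225, 0.3400, 0.1975, 0.2400)
After 3 weeks: (0.2133, 0.3218, 0.2226, 0.2424)
After 4 weeks: (0.2117, 0.3214, 0.2252, 0.2417)
P(in Mild after 4 weeks) = 0.2252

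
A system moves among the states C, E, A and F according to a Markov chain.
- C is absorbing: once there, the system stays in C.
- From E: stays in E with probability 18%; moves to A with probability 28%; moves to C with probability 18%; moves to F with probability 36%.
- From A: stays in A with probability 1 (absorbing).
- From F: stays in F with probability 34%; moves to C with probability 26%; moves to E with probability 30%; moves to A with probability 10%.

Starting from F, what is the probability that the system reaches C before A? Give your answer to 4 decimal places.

0.6168

Let h(s) be the probability of absorption at C starting from transient state s. Then h(C) = 1 and h(A) = 0. By first-step analysis:
h(E) = 0.18·1 + 0.18·h(E) + 0.28·0 + 0.36·h(F)
h(F) = 0.26·1 + 0.3·h(E) + 0.1·0 + 0.34·h(F)
Solving: h(E) = 0.4903, h(F) = 0.6168.
Starting from F, the probability is 0.6168.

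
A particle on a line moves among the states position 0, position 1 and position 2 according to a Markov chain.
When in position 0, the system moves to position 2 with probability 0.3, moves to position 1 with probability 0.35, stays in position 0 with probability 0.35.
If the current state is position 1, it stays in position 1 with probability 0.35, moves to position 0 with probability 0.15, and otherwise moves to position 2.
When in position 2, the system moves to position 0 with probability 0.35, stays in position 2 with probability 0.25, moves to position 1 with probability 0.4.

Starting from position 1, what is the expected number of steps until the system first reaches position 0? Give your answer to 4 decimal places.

Let t(s) be the expected number of steps to first reach position 0 from state s, with t(position 0) = 0. Conditioning on the first step:
t(position 1) = 1 + 0.35·t(position 1) + 0.5·t(position 2)
t(position 2) = 1 + 0.4·t(position 1) + 0.25·t(position 2)
Solving: t(position 1) = 4.3478, t(position 2) = 3.6522.
Expected steps from position 1 to position 0: 4.3478.

4.3478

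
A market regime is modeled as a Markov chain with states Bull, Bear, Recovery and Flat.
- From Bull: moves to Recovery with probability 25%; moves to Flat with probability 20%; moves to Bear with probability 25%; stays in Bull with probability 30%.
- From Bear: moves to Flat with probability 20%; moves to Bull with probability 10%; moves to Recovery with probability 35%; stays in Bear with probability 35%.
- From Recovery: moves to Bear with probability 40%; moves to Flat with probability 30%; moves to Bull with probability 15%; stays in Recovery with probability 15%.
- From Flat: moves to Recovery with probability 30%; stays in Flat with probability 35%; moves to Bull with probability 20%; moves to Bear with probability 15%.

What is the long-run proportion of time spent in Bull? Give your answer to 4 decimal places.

0.1749

Let the stationary distribution be π with π = πP and π_1 + π_2 + π_3 + π_4 = 1.
π_1 = 0.3·π_1 + 0.1·π_2 + 0.15·π_3 + 0.2·π_4
π_2 = 0.25·π_1 + 0.35·π_2 + 0.4·π_3 + 0.15·π_4
π_3 = 0.25·π_1 + 0.35·π_2 + 0.15·π_3 + 0.3·π_4
Solving with the normalization constraint gives π = (0.1749, 0.2925, 0.2660, 0.2666).
So the stationary probability of Bull is 0.1749.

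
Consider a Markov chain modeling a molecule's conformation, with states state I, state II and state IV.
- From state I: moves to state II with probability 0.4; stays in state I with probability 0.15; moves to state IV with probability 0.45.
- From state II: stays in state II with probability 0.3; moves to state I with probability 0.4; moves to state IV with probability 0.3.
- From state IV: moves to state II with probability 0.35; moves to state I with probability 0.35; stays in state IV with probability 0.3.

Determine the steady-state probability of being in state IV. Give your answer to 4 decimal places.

Let the stationary distribution be π with π = πP and π_1 + π_2 + π_3 = 1.
π_1 = 0.15·π_1 + 0.4·π_2 + 0.35·π_3
π_2 = 0.4·π_1 + 0.3·π_2 + 0.35·π_3
Solving with the normalization constraint gives π = (0.3062, 0.3479, 0.3459).
So the stationary probability of state IV is 0.3459.

0.3459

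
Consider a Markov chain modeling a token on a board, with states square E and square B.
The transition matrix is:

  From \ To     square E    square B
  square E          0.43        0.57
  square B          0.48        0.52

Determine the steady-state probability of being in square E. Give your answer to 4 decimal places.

Let the stationary distribution be π with π = πP and π_1 + π_2 = 1.
π_1 = 0.43·π_1 + 0.48·π_2
Solving with the normalization constraint gives π = (0.4571, 0.5429).
So the stationary probability of square E is 0.4571.

0.4571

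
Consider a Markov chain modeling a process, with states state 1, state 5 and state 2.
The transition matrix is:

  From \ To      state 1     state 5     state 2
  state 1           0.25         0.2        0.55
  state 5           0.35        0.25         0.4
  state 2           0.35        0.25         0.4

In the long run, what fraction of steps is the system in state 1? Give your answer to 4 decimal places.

0.3182

Let the stationary distribution be π with π = πP and π_1 + π_2 + π_3 = 1.
π_1 = 0.25·π_1 + 0.35·π_2 + 0.35·π_3
π_2 = 0.2·π_1 + 0.25·π_2 + 0.25·π_3
Solving with the normalization constraint gives π = (0.3182, 0.2341, 0.4477).
So the stationary probability of state 1 is 0.3182.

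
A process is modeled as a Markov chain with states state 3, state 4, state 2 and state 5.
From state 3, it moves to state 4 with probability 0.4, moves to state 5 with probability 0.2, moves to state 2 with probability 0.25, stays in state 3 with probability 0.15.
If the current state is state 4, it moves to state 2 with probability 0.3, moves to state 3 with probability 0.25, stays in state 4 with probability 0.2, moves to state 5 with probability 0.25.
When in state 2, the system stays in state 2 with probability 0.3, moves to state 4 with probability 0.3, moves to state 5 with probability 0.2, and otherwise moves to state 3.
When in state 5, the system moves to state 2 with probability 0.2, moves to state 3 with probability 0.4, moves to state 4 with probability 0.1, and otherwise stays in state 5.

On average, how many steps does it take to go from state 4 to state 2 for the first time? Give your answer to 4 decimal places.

3.8169

Let t(s) be the expected number of steps to first reach state 2 from state s, with t(state 2) = 0. Conditioning on the first step:
t(state 3) = 1 + 0.15·t(state 3) + 0.4·t(state 4) + 0.2·t(state 5)
t(state 4) = 1 + 0.25·t(state 3) + 0.2·t(state 4) + 0.25·t(state 5)
t(state 5) = 1 + 0.4·t(state 3) + 0.1·t(state 4) + 0.3·t(state 5)
Solving: t(state 3) = 3.9710, t(state 4) = 3.8169, t(state 5) = 4.2430.
Expected steps from state 4 to state 2: 3.8169.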